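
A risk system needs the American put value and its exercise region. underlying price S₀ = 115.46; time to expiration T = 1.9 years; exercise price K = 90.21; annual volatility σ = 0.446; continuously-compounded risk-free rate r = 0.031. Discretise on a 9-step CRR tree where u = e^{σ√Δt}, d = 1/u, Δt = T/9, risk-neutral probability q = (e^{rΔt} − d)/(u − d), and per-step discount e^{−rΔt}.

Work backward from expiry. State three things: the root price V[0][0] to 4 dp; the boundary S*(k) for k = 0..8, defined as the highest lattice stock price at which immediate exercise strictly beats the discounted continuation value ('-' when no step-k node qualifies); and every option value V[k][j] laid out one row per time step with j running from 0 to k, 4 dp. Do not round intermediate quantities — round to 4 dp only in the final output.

Δt=0.21111, u=1.22743, d=0.81471, q=0.46486, disc=e^(-rΔt)=0.99348
k=9 terminal: V=max(K-S,0) → 71.9517 62.7024 48.7674 27.7732 0.0000 0.0000 0.0000 0.0000 0.0000 0.0000
k=8: j=0 S=22.4108 intr=67.7992 cont=67.2108 V=67.7992[EX]; j=1 S=33.7637 intr=56.4463 cont=55.8578 V=56.4463[EX]; j=2 S=50.8679 intr=39.3421 cont=38.7536 V=39.3421[EX]; j=3 S=76.6369 intr=13.5731 cont=14.7657 V=14.7657[hold]; j=4 S=115.4600 intr=0.0000 cont=0.0000 V=0.0000[hold]; j=5 S=173.9503 intr=0.0000 cont=0.0000 V=0.0000[hold]; j=6 S=262.0710 intr=0.0000 cont=0.0000 V=0.0000[hold]; j=7 S=394.8324 intr=0.0000 cont=0.0000 V=0.0000[hold]; j=8 S=594.8487 intr=0.0000 cont=0.0000 V=0.0000[hold]  S*(8)=50.8679
k=7: j=0 S=27.5076 intr=62.7024 cont=62.1139 V=62.7024[EX]; j=1 S=41.4426 intr=48.7674 cont=48.1789 V=48.7674[EX]; j=2 S=62.4368 intr=27.7732 cont=27.7355 V=27.7732[EX]; j=3 S=94.0664 intr=0.0000 cont=7.8502 V=7.8502[hold]; j=4 S=141.7191 intr=0.0000 cont=0.0000 V=0.0000[hold]; j=5 S=213.5119 intr=0.0000 cont=0.0000 V=0.0000[hold]; j=6 S=321.6739 intr=0.0000 cont=0.0000 V=0.0000[hold]; j=7 S=484.6292 intr=0.0000 cont=0.0000 V=0.0000[hold]  S*(7)=62.4368
k=6: j=0 S=33.7637 intr=56.4463 cont=55.8578 V=56.4463[EX]; j=1 S=50.8679 intr=39.3421 cont=38.7536 V=39.3421[EX]; j=2 S=76.6369 intr=13.5731 cont=18.3911 V=18.3911[hold]; j=3 S=115.4600 intr=0.0000 cont=4.1736 V=4.1736[hold]; j=4 S=173.9503 intr=0.0000 cont=0.0000 V=0.0000[hold]; j=5 S=262.0710 intr=0.0000 cont=0.0000 V=0.0000[hold]; j=6 S=394.8324 intr=0.0000 cont=0.0000 V=0.0000[hold]  S*(6)=50.8679
k=5: j=0 S=41.4426 intr=48.7674 cont=48.1789 V=48.7674[EX]; j=1 S=62.4368 intr=27.7732 cont=29.4098 V=29.4098[hold]; j=2 S=94.0664 intr=0.0000 cont=11.7051 V=11.7051[hold]; j=3 S=141.7191 intr=0.0000 cont=2.2189 V=2.2189[hold]; j=4 S=213.5119 intr=0.0000 cont=0.0000 V=0.0000[hold]; j=5 S=321.6739 intr=0.0000 cont=0.0000 V=0.0000[hold]  S*(5)=41.4426
k=4: j=0 S=50.8679 intr=39.3421 cont=39.5094 V=39.5094[hold]; j=1 S=76.6369 intr=13.5731 cont=21.0415 V=21.0415[hold]; j=2 S=115.4600 intr=0.0000 cont=7.2478 V=7.2478[hold]; j=3 S=173.9503 intr=0.0000 cont=1.1797 V=1.1797[hold]; j=4 S=262.0710 intr=0.0000 cont=0.0000 V=0.0000[hold]  S*(4)=-
k=3: j=0 S=62.4368 intr=27.7732 cont=30.7228 V=30.7228[hold]; j=1 S=94.0664 intr=0.0000 cont=14.5340 V=14.5340[hold]; j=2 S=141.7191 intr=0.0000 cont=4.3981 V=4.3981[hold]; j=3 S=213.5119 intr=0.0000 cont=0.6272 V=0.6272[hold]  S*(3)=-
k=2: j=0 S=76.6369 intr=13.5731 cont=23.0460 V=23.0460[hold]; j=1 S=115.4600 intr=0.0000 cont=9.7582 V=9.7582[hold]; j=2 S=173.9503 intr=0.0000 cont=2.6279 V=2.6279[hold]  S*(2)=-
k=1: j=0 S=94.0664 intr=0.0000 cont=16.7590 V=16.7590[hold]; j=1 S=141.7191 intr=0.0000 cont=6.4016 V=6.4016[hold]  S*(1)=-
k=0: j=0 S=115.4600 intr=0.0000 cont=11.8664 V=11.8664[hold]  S*(0)=-

price = 11.8664
boundary = - - - - - 41.4426 50.8679 62.4368 50.8679
tree:
11.8664
16.7590 6.4016
23.0460 9.7582 2.6279
30.7228 14.5340 4.3981 0.6272
39.5094 21.0415 7.2478 1.1797 0.0000
48.7674 29.4098 11.7051 2.2189 0.0000 0.0000
56.4463 39.3421 18.3911 4.1736 0.0000 0.0000 0.0000
62.7024 48.7674 27.7732 7.8502 0.0000 0.0000 0.0000 0.0000
67.7992 56.4463 39.3421 14.7657 0.0000 0.0000 0.0000 0.0000 0.0000
71.9517 62.7024 48.7674 27.7732 0.0000 0.0000 0.0000 0.0000 0.0000 0.0000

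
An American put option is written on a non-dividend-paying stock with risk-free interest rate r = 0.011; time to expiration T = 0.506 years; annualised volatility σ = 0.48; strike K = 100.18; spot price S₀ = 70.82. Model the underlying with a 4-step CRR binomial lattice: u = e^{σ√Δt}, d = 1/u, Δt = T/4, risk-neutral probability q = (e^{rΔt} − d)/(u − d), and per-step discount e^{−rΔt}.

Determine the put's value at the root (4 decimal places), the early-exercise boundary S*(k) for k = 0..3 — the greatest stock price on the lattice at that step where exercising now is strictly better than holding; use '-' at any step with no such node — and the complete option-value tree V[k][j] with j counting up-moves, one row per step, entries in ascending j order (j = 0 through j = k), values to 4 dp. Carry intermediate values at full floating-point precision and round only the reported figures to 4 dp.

price = 30.9180
boundary = - 59.7053 70.8200 84.0038
tree:
30.9180
40.4747 19.8592
49.8450 29.3600 8.8324
57.7448 40.4747 16.1762 0.2894
64.4047 49.8450 29.3600 0.5381 0.0000

params: Δt=0.12650 u=1.18616 d=0.84306 q=0.46148 e^(-rΔt)=0.99861
t_4 payoffs: 64.4047 49.8450 29.3600 0.5381 0.0000
t_3: node(3,0) S=42.4352 payoff=57.7448 vs cont=57.6055 → 57.7448 [stop]  node(3,1) S=59.7053 payoff=40.4747 vs cont=40.3354 → 40.4747 [stop]  node(3,2) S=84.0038 payoff=16.1762 vs cont=16.0369 → 16.1762 [stop]  node(3,3) S=118.1912 payoff=0.0000 vs cont=0.2894 → 0.2894 [wait]  ⇒ S*(3)=84.0038
t_2: node(2,0) S=50.3350 payoff=49.8450 vs cont=49.7057 → 49.8450 [stop]  node(2,1) S=70.8200 payoff=29.3600 vs cont=29.2207 → 29.3600 [stop]  node(2,2) S=99.6419 payoff=0.5381 vs cont=8.8324 → 8.8324 [wait]  ⇒ S*(2)=70.8200
t_1: node(1,0) S=59.7053 payoff=40.4747 vs cont=40.3354 → 40.4747 [stop]  node(1,1) S=84.0038 payoff=16.1762 vs cont=19.8592 → 19.8592 [wait]  ⇒ S*(1)=59.7053
t_0: node(0,0) S=70.8200 payoff=29.3600 vs cont=30.9180 → 30.9180 [wait]  ⇒ S*(0)=-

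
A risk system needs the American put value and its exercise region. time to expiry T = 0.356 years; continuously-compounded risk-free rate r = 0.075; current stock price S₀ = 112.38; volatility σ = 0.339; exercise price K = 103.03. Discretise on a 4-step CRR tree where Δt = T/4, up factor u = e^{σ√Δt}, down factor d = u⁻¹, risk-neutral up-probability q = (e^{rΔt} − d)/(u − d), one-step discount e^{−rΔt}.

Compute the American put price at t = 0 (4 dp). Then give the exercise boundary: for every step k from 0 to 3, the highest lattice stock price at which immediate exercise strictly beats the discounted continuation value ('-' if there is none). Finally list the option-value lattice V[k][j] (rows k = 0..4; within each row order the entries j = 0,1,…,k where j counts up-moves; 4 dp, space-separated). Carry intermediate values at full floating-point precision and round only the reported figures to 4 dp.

params: Δt=0.08900 u=1.10642 d=0.90381 q=0.50779 e^(-rΔt)=0.99335
t_4 payoffs: 28.0402 11.2294 0.0000 0.0000 0.0000
t_3: node(3,0) S=82.9705 payoff=20.0595 vs cont=19.3740 → 20.0595 [stop]  node(3,1) S=101.5704 payoff=1.4596 vs cont=5.4904 → 5.4904 [wait]  node(3,2) S=124.3400 payoff=0.0000 vs cont=0.0000 → 0.0000 [wait]  node(3,3) S=152.2138 payoff=0.0000 vs cont=0.0000 → 0.0000 [wait]  ⇒ S*(3)=82.9705
t_2: node(2,0) S=91.8006 payoff=11.2294 vs cont=12.5772 → 12.5772 [wait]  node(2,1) S=112.3800 payoff=0.0000 vs cont=2.6844 → 2.6844 [wait]  node(2,2) S=137.5727 payoff=0.0000 vs cont=0.0000 → 0.0000 [wait]  ⇒ S*(2)=-
t_1: node(1,0) S=101.5704 payoff=1.4596 vs cont=7.5034 → 7.5034 [wait]  node(1,1) S=124.3400 payoff=0.0000 vs cont=1.3125 → 1.3125 [wait]  ⇒ S*(1)=-
t_0: node(0,0) S=112.3800 payoff=0.0000 vs cont=4.3307 → 4.3307 [wait]  ⇒ S*(0)=-

price = 4.3307
boundary = - - - 82.9705
tree:
4.3307
7.5034 1.3125
12.5772 2.6844 0.0000
20.0595 5.4904 0.0000 0.0000
28.0402 11.2294 0.0000 0.0000 0.0000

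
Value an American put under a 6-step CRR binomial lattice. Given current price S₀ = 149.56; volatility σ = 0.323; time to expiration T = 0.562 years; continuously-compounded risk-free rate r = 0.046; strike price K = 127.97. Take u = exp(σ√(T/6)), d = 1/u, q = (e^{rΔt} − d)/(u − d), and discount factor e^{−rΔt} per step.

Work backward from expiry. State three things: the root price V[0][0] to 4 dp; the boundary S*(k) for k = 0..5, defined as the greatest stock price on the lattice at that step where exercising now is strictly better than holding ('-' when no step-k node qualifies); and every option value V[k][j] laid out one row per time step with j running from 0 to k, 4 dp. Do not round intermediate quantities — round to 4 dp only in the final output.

price = 4.6104
boundary = - - - - 100.7136 111.1783
tree:
4.6104
7.5193 1.7078
11.9673 3.0849 0.3294
18.4526 5.5107 0.6578 0.0000
27.2564 9.7067 1.3137 0.0000 0.0000
36.7361 16.7917 2.6237 0.0000 0.0000 0.0000
45.3235 27.2564 5.2397 0.0000 0.0000 0.0000 0.0000

params: Δt=0.09367 u=1.10391 d=0.90587 q=0.49711 e^(-rΔt)=0.99570
t_6 payoffs: 45.3235 27.2564 5.2397 0.0000 0.0000 0.0000 0.0000
t_5: node(5,0) S=91.2339 payoff=36.7361 vs cont=36.1859 → 36.7361 [stop]  node(5,1) S=111.1783 payoff=16.7917 vs cont=16.2415 → 16.7917 [stop]  node(5,2) S=135.4826 payoff=0.0000 vs cont=2.6237 → 2.6237 [wait]  node(5,3) S=165.1001 payoff=0.0000 vs cont=0.0000 → 0.0000 [wait]  node(5,4) S=201.1921 payoff=0.0000 vs cont=0.0000 → 0.0000 [wait]  node(5,5) S=245.1741 payoff=0.0000 vs cont=0.0000 → 0.0000 [wait]  ⇒ S*(5)=111.1783
t_4: node(4,0) S=100.7136 payoff=27.2564 vs cont=26.7062 → 27.2564 [stop]  node(4,1) S=122.7303 payoff=5.2397 vs cont=9.7067 → 9.7067 [wait]  node(4,2) S=149.5600 payoff=0.0000 vs cont=1.3137 → 1.3137 [wait]  node(4,3) S=182.2549 payoff=0.0000 vs cont=0.0000 → 0.0000 [wait]  node(4,4) S=222.0970 payoff=0.0000 vs cont=0.0000 → 0.0000 [wait]  ⇒ S*(4)=100.7136
t_3: node(3,0) S=111.1783 payoff=16.7917 vs cont=18.4526 → 18.4526 [wait]  node(3,1) S=135.4826 payoff=0.0000 vs cont=5.5107 → 5.5107 [wait]  node(3,2) S=165.1001 payoff=0.0000 vs cont=0.6578 → 0.6578 [wait]  node(3,3) S=201.1921 payoff=0.0000 vs cont=0.0000 → 0.0000 [wait]  ⇒ S*(3)=-
t_2: node(2,0) S=122.7303 payoff=5.2397 vs cont=11.9673 → 11.9673 [wait]  node(2,1) S=149.5600 payoff=0.0000 vs cont=3.0849 → 3.0849 [wait]  node(2,2) S=182.2549 payoff=0.0000 vs cont=0.3294 → 0.3294 [wait]  ⇒ S*(2)=-
t_1: node(1,0) S=135.4826 payoff=0.0000 vs cont=7.5193 → 7.5193 [wait]  node(1,1) S=165.1001 payoff=0.0000 vs cont=1.7078 → 1.7078 [wait]  ⇒ S*(1)=-
t_0: node(0,0) S=149.5600 payoff=0.0000 vs cont=4.6104 → 4.6104 [wait]  ⇒ S*(0)=-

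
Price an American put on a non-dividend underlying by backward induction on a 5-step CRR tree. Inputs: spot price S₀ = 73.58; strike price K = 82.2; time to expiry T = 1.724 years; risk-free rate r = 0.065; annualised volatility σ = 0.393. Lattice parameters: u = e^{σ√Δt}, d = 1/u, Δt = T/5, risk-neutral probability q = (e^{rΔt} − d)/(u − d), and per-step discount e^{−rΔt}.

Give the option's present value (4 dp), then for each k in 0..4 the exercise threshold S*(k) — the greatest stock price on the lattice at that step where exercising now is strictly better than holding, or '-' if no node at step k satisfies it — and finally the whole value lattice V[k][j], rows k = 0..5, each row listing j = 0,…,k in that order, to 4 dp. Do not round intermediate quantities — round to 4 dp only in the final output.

Δt=0.34480  u=1.25957  d=0.79392  q=0.49124  discount=0.97784
step 5 (expiry): payoffs max(K−S,0) = 58.9912 45.3790 23.7831 0.0000 0.0000 0.0000
step 4: (k=4,j=0): S=29.2331, (K−S)⁺=52.9669, hold=51.1452 ⇒ V=52.9669 exercise | (k=4,j=1): S=46.3785, (K−S)⁺=35.8215, hold=33.9997 ⇒ V=35.8215 exercise | (k=4,j=2): S=73.5800, (K−S)⁺=8.6200, hold=11.8318 ⇒ V=11.8318 continue | (k=4,j=3): S=116.7354, (K−S)⁺=0.0000, hold=0.0000 ⇒ V=0.0000 continue | (k=4,j=4): S=185.2019, (K−S)⁺=0.0000, hold=0.0000 ⇒ V=0.0000 continue  boundary S*=46.3785
step 3: (k=3,j=0): S=36.8210, (K−S)⁺=45.3790, hold=43.5572 ⇒ V=45.3790 exercise | (k=3,j=1): S=58.4169, (K−S)⁺=23.7831, hold=23.5041 ⇒ V=23.7831 exercise | (k=3,j=2): S=92.6790, (K−S)⁺=0.0000, hold=5.8862 ⇒ V=5.8862 continue | (k=3,j=3): S=147.0361, (K−S)⁺=0.0000, hold=0.0000 ⇒ V=0.0000 continue  boundary S*=58.4169
step 2: (k=2,j=0): S=46.3785, (K−S)⁺=35.8215, hold=33.9997 ⇒ V=35.8215 exercise | (k=2,j=1): S=73.5800, (K−S)⁺=8.6200, hold=14.6592 ⇒ V=14.6592 continue | (k=2,j=2): S=116.7354, (K−S)⁺=0.0000, hold=2.9283 ⇒ V=2.9283 continue  boundary S*=46.3785
step 1: (k=1,j=0): S=58.4169, (K−S)⁺=23.7831, hold=24.8623 ⇒ V=24.8623 continue | (k=1,j=1): S=92.6790, (K−S)⁺=0.0000, hold=8.6994 ⇒ V=8.6994 continue  boundary S*=-
step 0: (k=0,j=0): S=73.5800, (K−S)⁺=8.6200, hold=16.5474 ⇒ V=16.5474 continue  boundary S*=-

price = 16.5474
boundary = - - 46.3785 58.4169 46.3785
tree:
16.5474
24.8623 8.6994
35.8215 14.6592 2.9283
45.3790 23.7831 5.8862 0.0000
52.9669 35.8215 11.8318 0.0000 0.0000
58.9912 45.3790 23.7831 0.0000 0.0000 0.0000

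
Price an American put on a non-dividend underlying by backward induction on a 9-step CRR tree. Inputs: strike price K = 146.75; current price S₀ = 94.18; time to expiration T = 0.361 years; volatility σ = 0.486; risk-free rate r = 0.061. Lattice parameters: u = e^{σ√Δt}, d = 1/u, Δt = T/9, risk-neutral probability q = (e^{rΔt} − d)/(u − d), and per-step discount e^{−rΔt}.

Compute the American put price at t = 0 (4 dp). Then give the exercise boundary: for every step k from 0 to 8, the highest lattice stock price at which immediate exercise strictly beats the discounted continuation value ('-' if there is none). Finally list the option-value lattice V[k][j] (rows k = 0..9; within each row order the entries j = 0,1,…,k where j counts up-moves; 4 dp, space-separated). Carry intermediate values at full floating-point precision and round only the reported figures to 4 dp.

price = 52.5700
boundary = 94.1800 85.4450 94.1800 85.4450 94.1800 103.8080 94.1800 103.8080 114.4202
tree:
52.5700
61.3050 43.3969
69.2298 52.5700 34.0000
76.4197 61.3050 43.0237 24.7125
82.9427 69.2298 52.5700 33.2339 15.9049
88.8607 76.4197 61.3050 42.9420 23.2252 8.3121
94.2298 82.9427 69.2298 52.5700 32.4591 13.6633 2.7450
99.1009 88.8607 76.4197 61.3050 42.9420 21.6345 5.3771 0.0000
103.5203 94.2298 82.9427 69.2298 52.5700 32.3298 10.5330 0.0000 0.0000
107.5297 99.1009 88.8607 76.4197 61.3050 42.9420 20.6327 0.0000 0.0000 0.0000

params: Δt=0.04011 u=1.10223 d=0.90725 q=0.48825 e^(-rΔt)=0.99756
t_9 payoffs: 107.5297 99.1009 88.8607 76.4197 61.3050 42.9420 20.6327 0.0000 0.0000 0.0000
t_8: node(8,0) S=43.2297 payoff=103.5203 vs cont=103.1616 → 103.5203 [stop]  node(8,1) S=52.5202 payoff=94.2298 vs cont=93.8711 → 94.2298 [stop]  node(8,2) S=63.8073 payoff=82.9427 vs cont=82.5840 → 82.9427 [stop]  node(8,3) S=77.5202 payoff=69.2298 vs cont=68.8712 → 69.2298 [stop]  node(8,4) S=94.1800 payoff=52.5700 vs cont=52.2114 → 52.5700 [stop]  node(8,5) S=114.4202 payoff=32.3298 vs cont=31.9712 → 32.3298 [stop]  node(8,6) S=139.0102 payoff=7.7398 vs cont=10.5330 → 10.5330 [wait]  node(8,7) S=168.8849 payoff=0.0000 vs cont=0.0000 → 0.0000 [wait]  node(8,8) S=205.1799 payoff=0.0000 vs cont=0.0000 → 0.0000 [wait]  ⇒ S*(8)=114.4202
t_7: node(7,0) S=47.6491 payoff=99.1009 vs cont=98.7423 → 99.1009 [stop]  node(7,1) S=57.8893 payoff=88.8607 vs cont=88.5020 → 88.8607 [stop]  node(7,2) S=70.3303 payoff=76.4197 vs cont=76.0610 → 76.4197 [stop]  node(7,3) S=85.4450 payoff=61.3050 vs cont=60.9464 → 61.3050 [stop]  node(7,4) S=103.8080 payoff=42.9420 vs cont=42.5834 → 42.9420 [stop]  node(7,5) S=126.1173 payoff=20.6327 vs cont=21.6345 → 21.6345 [wait]  node(7,6) S=153.2212 payoff=0.0000 vs cont=5.3771 → 5.3771 [wait]  node(7,7) S=186.1499 payoff=0.0000 vs cont=0.0000 → 0.0000 [wait]  ⇒ S*(7)=103.8080
t_6: node(6,0) S=52.5202 payoff=94.2298 vs cont=93.8711 → 94.2298 [stop]  node(6,1) S=63.8073 payoff=82.9427 vs cont=82.5840 → 82.9427 [stop]  node(6,2) S=77.5202 payoff=69.2298 vs cont=68.8712 → 69.2298 [stop]  node(6,3) S=94.1800 payoff=52.5700 vs cont=52.2114 → 52.5700 [stop]  node(6,4) S=114.4202 payoff=32.3298 vs cont=32.4591 → 32.4591 [wait]  node(6,5) S=139.0102 payoff=7.7398 vs cont=13.6633 → 13.6633 [wait]  node(6,6) S=168.8849 payoff=0.0000 vs cont=2.7450 → 2.7450 [wait]  ⇒ S*(6)=94.1800
t_5: node(5,0) S=57.8893 payoff=88.8607 vs cont=88.5020 → 88.8607 [stop]  node(5,1) S=70.3303 payoff=76.4197 vs cont=76.0610 → 76.4197 [stop]  node(5,2) S=85.4450 payoff=61.3050 vs cont=60.9464 → 61.3050 [stop]  node(5,3) S=103.8080 payoff=42.9420 vs cont=42.6464 → 42.9420 [stop]  node(5,4) S=126.1173 payoff=20.6327 vs cont=23.2252 → 23.2252 [wait]  node(5,5) S=153.2212 payoff=0.0000 vs cont=8.3121 → 8.3121 [wait]  ⇒ S*(5)=103.8080
t_4: node(4,0) S=63.8073 payoff=82.9427 vs cont=82.5840 → 82.9427 [stop]  node(4,1) S=77.5202 payoff=69.2298 vs cont=68.8712 → 69.2298 [stop]  node(4,2) S=94.1800 payoff=52.5700 vs cont=52.2114 → 52.5700 [stop]  node(4,3) S=114.4202 payoff=32.3298 vs cont=33.2339 → 33.2339 [wait]  node(4,4) S=139.0102 payoff=7.7398 vs cont=15.9049 → 15.9049 [wait]  ⇒ S*(4)=94.1800
t_3: node(3,0) S=70.3303 payoff=76.4197 vs cont=76.0610 → 76.4197 [stop]  node(3,1) S=85.4450 payoff=61.3050 vs cont=60.9464 → 61.3050 [stop]  node(3,2) S=103.8080 payoff=42.9420 vs cont=43.0237 → 43.0237 [wait]  node(3,3) S=126.1173 payoff=20.6327 vs cont=24.7125 → 24.7125 [wait]  ⇒ S*(3)=85.4450
t_2: node(2,0) S=77.5202 payoff=69.2298 vs cont=68.8712 → 69.2298 [stop]  node(2,1) S=94.1800 payoff=52.5700 vs cont=52.2512 → 52.5700 [stop]  node(2,2) S=114.4202 payoff=32.3298 vs cont=34.0000 → 34.0000 [wait]  ⇒ S*(2)=94.1800
t_1: node(1,0) S=85.4450 payoff=61.3050 vs cont=60.9464 → 61.3050 [stop]  node(1,1) S=103.8080 payoff=42.9420 vs cont=43.3969 → 43.3969 [wait]  ⇒ S*(1)=85.4450
t_0: node(0,0) S=94.1800 payoff=52.5700 vs cont=52.4329 → 52.5700 [stop]  ⇒ S*(0)=94.1800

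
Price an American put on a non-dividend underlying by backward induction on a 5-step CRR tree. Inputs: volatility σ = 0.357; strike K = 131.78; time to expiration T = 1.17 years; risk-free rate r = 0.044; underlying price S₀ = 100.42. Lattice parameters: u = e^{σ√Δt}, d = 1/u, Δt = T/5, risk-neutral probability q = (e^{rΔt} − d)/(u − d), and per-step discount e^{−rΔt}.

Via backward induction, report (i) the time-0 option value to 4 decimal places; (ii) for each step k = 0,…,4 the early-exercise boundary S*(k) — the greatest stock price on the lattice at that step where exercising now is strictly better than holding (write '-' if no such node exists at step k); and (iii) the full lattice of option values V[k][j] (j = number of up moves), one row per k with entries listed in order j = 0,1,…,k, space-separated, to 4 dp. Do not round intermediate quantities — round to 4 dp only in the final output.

Δt=0.23400  u=1.18850  d=0.84140  q=0.48675  discount=0.98976
step 5 (expiry): payoffs max(K−S,0) = 89.4332 71.9635 47.2871 12.4306 0.0000 0.0000
step 4: (k=4,j=0): S=50.3293, (K−S)⁺=81.4507, hold=80.1009 ⇒ V=81.4507 exercise | (k=4,j=1): S=71.0920, (K−S)⁺=60.6880, hold=59.3382 ⇒ V=60.6880 exercise | (k=4,j=2): S=100.4200, (K−S)⁺=31.3600, hold=30.0102 ⇒ V=31.3600 exercise | (k=4,j=3): S=141.8469, (K−S)⁺=0.0000, hold=6.3147 ⇒ V=6.3147 continue | (k=4,j=4): S=200.3640, (K−S)⁺=0.0000, hold=0.0000 ⇒ V=0.0000 continue  boundary S*=100.4200
step 3: (k=3,j=0): S=59.8165, (K−S)⁺=71.9635, hold=70.6137 ⇒ V=71.9635 exercise | (k=3,j=1): S=84.4929, (K−S)⁺=47.2871, hold=45.9372 ⇒ V=47.2871 exercise | (k=3,j=2): S=119.3494, (K−S)⁺=12.4306, hold=18.9729 ⇒ V=18.9729 continue | (k=3,j=3): S=168.5853, (K−S)⁺=0.0000, hold=3.2078 ⇒ V=3.2078 continue  boundary S*=84.4929
step 2: (k=2,j=0): S=71.0920, (K−S)⁺=60.6880, hold=59.3382 ⇒ V=60.6880 exercise | (k=2,j=1): S=100.4200, (K−S)⁺=31.3600, hold=33.1620 ⇒ V=33.1620 continue | (k=2,j=2): S=141.8469, (K−S)⁺=0.0000, hold=11.1835 ⇒ V=11.1835 continue  boundary S*=71.0920
step 1: (k=1,j=0): S=84.4929, (K−S)⁺=47.2871, hold=46.8053 ⇒ V=47.2871 exercise | (k=1,j=1): S=119.3494, (K−S)⁺=12.4306, hold=22.2339 ⇒ V=22.2339 continue  boundary S*=84.4929
step 0: (k=0,j=0): S=100.4200, (K−S)⁺=31.3600, hold=34.7330 ⇒ V=34.7330 continue  boundary S*=-

price = 34.7330
boundary = - 84.4929 71.0920 84.4929 100.4200
tree:
34.7330
47.2871 22.2339
60.6880 33.1620 11.1835
71.9635 47.2871 18.9729 3.2078
81.4507 60.6880 31.3600 6.3147 0.0000
89.4332 71.9635 47.2871 12.4306 0.0000 0.0000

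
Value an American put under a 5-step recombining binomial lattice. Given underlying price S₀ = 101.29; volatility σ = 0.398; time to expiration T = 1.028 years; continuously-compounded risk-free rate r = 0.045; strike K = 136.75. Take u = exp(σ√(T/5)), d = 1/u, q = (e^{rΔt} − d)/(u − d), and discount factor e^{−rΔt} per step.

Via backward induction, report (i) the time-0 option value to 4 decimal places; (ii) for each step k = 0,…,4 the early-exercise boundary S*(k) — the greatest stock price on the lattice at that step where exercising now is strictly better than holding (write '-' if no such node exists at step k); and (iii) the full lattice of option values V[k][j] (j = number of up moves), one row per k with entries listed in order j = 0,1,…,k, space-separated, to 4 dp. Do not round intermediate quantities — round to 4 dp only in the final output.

params: Δt=0.20560 u=1.19778 d=0.83488 q=0.48062 e^(-rΔt)=0.99079
t_5 payoffs: 95.6643 77.8058 52.1849 15.4274 0.0000 0.0000
t_4: node(4,0) S=49.2114 payoff=87.5386 vs cont=86.2792 → 87.5386 [stop]  node(4,1) S=70.6018 payoff=66.1482 vs cont=64.8888 → 66.1482 [stop]  node(4,2) S=101.2900 payoff=35.4600 vs cont=34.2006 → 35.4600 [stop]  node(4,3) S=145.3172 payoff=0.0000 vs cont=7.9389 → 7.9389 [wait]  node(4,4) S=208.4815 payoff=0.0000 vs cont=0.0000 → 0.0000 [wait]  ⇒ S*(4)=101.2900
t_3: node(3,0) S=58.9442 payoff=77.8058 vs cont=76.5465 → 77.8058 [stop]  node(3,1) S=84.5651 payoff=52.1849 vs cont=50.9255 → 52.1849 [stop]  node(3,2) S=121.3226 payoff=15.4274 vs cont=22.0281 → 22.0281 [wait]  node(3,3) S=174.0573 payoff=0.0000 vs cont=4.0853 → 4.0853 [wait]  ⇒ S*(3)=84.5651
t_2: node(2,0) S=70.6018 payoff=66.1482 vs cont=64.8888 → 66.1482 [stop]  node(2,1) S=101.2900 payoff=35.4600 vs cont=37.3438 → 37.3438 [wait]  node(2,2) S=145.3172 payoff=0.0000 vs cont=13.2810 → 13.2810 [wait]  ⇒ S*(2)=70.6018
t_1: node(1,0) S=84.5651 payoff=52.1849 vs cont=51.8226 → 52.1849 [stop]  node(1,1) S=121.3226 payoff=15.4274 vs cont=25.5414 → 25.5414 [wait]  ⇒ S*(1)=84.5651
t_0: node(0,0) S=101.2900 payoff=35.4600 vs cont=39.0168 → 39.0168 [wait]  ⇒ S*(0)=-

price = 39.0168
boundary = - 84.5651 70.6018 84.5651 101.2900
tree:
39.0168
52.1849 25.5414
66.1482 37.3438 13.2810
77.8058 52.1849 22.0281 4.0853
87.5386 66.1482 35.4600 7.9389 0.0000
95.6643 77.8058 52.1849 15.4274 0.0000 0.0000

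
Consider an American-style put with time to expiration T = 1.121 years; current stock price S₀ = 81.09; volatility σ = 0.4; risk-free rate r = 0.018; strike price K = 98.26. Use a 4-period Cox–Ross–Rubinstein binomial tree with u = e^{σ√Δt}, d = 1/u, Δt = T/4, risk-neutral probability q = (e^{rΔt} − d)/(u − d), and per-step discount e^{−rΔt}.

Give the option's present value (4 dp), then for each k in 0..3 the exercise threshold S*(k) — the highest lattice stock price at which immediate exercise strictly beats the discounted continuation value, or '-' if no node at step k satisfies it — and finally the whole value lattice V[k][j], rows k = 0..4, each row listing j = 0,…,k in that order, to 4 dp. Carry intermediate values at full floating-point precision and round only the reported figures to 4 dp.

Δt=0.28025  u=1.23584  d=0.80916  q=0.45911  discount=0.99497
step 4 (expiry): payoffs max(K−S,0) = 63.4974 45.1667 17.1700 0.0000 0.0000
step 3: (k=3,j=0): S=42.9611, (K−S)⁺=55.2989, hold=54.8044 ⇒ V=55.2989 exercise | (k=3,j=1): S=65.6150, (K−S)⁺=32.6450, hold=32.1505 ⇒ V=32.6450 exercise | (k=3,j=2): S=100.2146, (K−S)⁺=0.0000, hold=9.2403 ⇒ V=9.2403 continue | (k=3,j=3): S=153.0590, (K−S)⁺=0.0000, hold=0.0000 ⇒ V=0.0000 continue  boundary S*=65.6150
step 2: (k=2,j=0): S=53.0933, (K−S)⁺=45.1667, hold=44.6723 ⇒ V=45.1667 exercise | (k=2,j=1): S=81.0900, (K−S)⁺=17.1700, hold=21.7894 ⇒ V=21.7894 continue | (k=2,j=2): S=123.8497, (K−S)⁺=0.0000, hold=4.9728 ⇒ V=4.9728 continue  boundary S*=53.0933
step 1: (k=1,j=0): S=65.6150, (K−S)⁺=32.6450, hold=34.2607 ⇒ V=34.2607 continue | (k=1,j=1): S=100.2146, (K−S)⁺=0.0000, hold=13.9980 ⇒ V=13.9980 continue  boundary S*=-
step 0: (k=0,j=0): S=81.0900, (K−S)⁺=17.1700, hold=24.8323 ⇒ V=24.8323 continue  boundary S*=-

price = 24.8323
boundary = - - 53.0933 65.6150
tree:
24.8323
34.2607 13.9980
45.1667 21.7894 4.9728
55.2989 32.6450 9.2403 0.0000
63.4974 45.1667 17.1700 0.0000 0.0000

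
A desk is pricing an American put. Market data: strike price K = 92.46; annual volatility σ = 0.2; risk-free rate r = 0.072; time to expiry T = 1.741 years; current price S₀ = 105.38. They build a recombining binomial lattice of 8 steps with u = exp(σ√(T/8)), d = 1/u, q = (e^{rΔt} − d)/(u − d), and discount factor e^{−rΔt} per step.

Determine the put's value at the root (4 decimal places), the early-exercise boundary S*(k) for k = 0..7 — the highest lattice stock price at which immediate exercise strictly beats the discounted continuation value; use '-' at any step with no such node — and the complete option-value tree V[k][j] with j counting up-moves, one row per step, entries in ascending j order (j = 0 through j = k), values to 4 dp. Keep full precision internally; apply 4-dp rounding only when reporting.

price = 2.6572
boundary = - - - 79.6523 72.5569 79.6523 72.5569 79.6523
tree:
2.6572
4.6239 1.1943
7.8244 2.2516 0.4012
12.8077 4.1481 0.8321 0.0755
19.9031 7.4247 1.7029 0.1747 0.0000
26.3665 12.8077 3.4247 0.4045 0.0000 0.0000
32.2542 19.9031 6.7303 0.9364 0.0000 0.0000 0.0000
37.6173 26.3665 12.8077 2.1678 0.0000 0.0000 0.0000 0.0000
42.5027 32.2542 19.9031 5.0184 0.0000 0.0000 0.0000 0.0000 0.0000

params: Δt=0.21763 u=1.09779 d=0.91092 q=0.56120 e^(-rΔt)=0.98445
t_8 payoffs: 42.5027 32.2542 19.9031 5.0184 0.0000 0.0000 0.0000 0.0000 0.0000
t_7: node(7,0) S=54.8427 payoff=37.6173 vs cont=36.1799 → 37.6173 [stop]  node(7,1) S=66.0935 payoff=26.3665 vs cont=24.9291 → 26.3665 [stop]  node(7,2) S=79.6523 payoff=12.8077 vs cont=11.3702 → 12.8077 [stop]  node(7,3) S=95.9927 payoff=0.0000 vs cont=2.1678 → 2.1678 [wait]  node(7,4) S=115.6853 payoff=0.0000 vs cont=0.0000 → 0.0000 [wait]  node(7,5) S=139.4177 payoff=0.0000 vs cont=0.0000 → 0.0000 [wait]  node(7,6) S=168.0188 payoff=0.0000 vs cont=0.0000 → 0.0000 [wait]  node(7,7) S=202.4873 payoff=0.0000 vs cont=0.0000 → 0.0000 [wait]  ⇒ S*(7)=79.6523
t_6: node(6,0) S=60.2058 payoff=32.2542 vs cont=30.8167 → 32.2542 [stop]  node(6,1) S=72.5569 payoff=19.9031 vs cont=18.4657 → 19.9031 [stop]  node(6,2) S=87.4416 payoff=5.0184 vs cont=6.7303 → 6.7303 [wait]  node(6,3) S=105.3800 payoff=0.0000 vs cont=0.9364 → 0.9364 [wait]  node(6,4) S=126.9983 payoff=0.0000 vs cont=0.0000 → 0.0000 [wait]  node(6,5) S=153.0516 payoff=0.0000 vs cont=0.0000 → 0.0000 [wait]  node(6,6) S=184.4496 payoff=0.0000 vs cont=0.0000 → 0.0000 [wait]  ⇒ S*(6)=72.5569
t_5: node(5,0) S=66.0935 payoff=26.3665 vs cont=24.9291 → 26.3665 [stop]  node(5,1) S=79.6523 payoff=12.8077 vs cont=12.3160 → 12.8077 [stop]  node(5,2) S=95.9927 payoff=0.0000 vs cont=3.4247 → 3.4247 [wait]  node(5,3) S=115.6853 payoff=0.0000 vs cont=0.4045 → 0.4045 [wait]  node(5,4) S=139.4177 payoff=0.0000 vs cont=0.0000 → 0.0000 [wait]  node(5,5) S=168.0188 payoff=0.0000 vs cont=0.0000 → 0.0000 [wait]  ⇒ S*(5)=79.6523
t_4: node(4,0) S=72.5569 payoff=19.9031 vs cont=18.4657 → 19.9031 [stop]  node(4,1) S=87.4416 payoff=5.0184 vs cont=7.4247 → 7.4247 [wait]  node(4,2) S=105.3800 payoff=0.0000 vs cont=1.7029 → 1.7029 [wait]  node(4,3) S=126.9983 payoff=0.0000 vs cont=0.1747 → 0.1747 [wait]  node(4,4) S=153.0516 payoff=0.0000 vs cont=0.0000 → 0.0000 [wait]  ⇒ S*(4)=72.5569
t_3: node(3,0) S=79.6523 payoff=12.8077 vs cont=12.6997 → 12.8077 [stop]  node(3,1) S=95.9927 payoff=0.0000 vs cont=4.1481 → 4.1481 [wait]  node(3,2) S=115.6853 payoff=0.0000 vs cont=0.8321 → 0.8321 [wait]  node(3,3) S=139.4177 payoff=0.0000 vs cont=0.0755 → 0.0755 [wait]  ⇒ S*(3)=79.6523
t_2: node(2,0) S=87.4416 payoff=5.0184 vs cont=7.8244 → 7.8244 [wait]  node(2,1) S=105.3800 payoff=0.0000 vs cont=2.2516 → 2.2516 [wait]  node(2,2) S=126.9983 payoff=0.0000 vs cont=0.4012 → 0.4012 [wait]  ⇒ S*(2)=-
t_1: node(1,0) S=95.9927 payoff=0.0000 vs cont=4.6239 → 4.6239 [wait]  node(1,1) S=115.6853 payoff=0.0000 vs cont=1.1943 → 1.1943 [wait]  ⇒ S*(1)=-
t_0: node(0,0) S=105.3800 payoff=0.0000 vs cont=2.6572 → 2.6572 [wait]  ⇒ S*(0)=-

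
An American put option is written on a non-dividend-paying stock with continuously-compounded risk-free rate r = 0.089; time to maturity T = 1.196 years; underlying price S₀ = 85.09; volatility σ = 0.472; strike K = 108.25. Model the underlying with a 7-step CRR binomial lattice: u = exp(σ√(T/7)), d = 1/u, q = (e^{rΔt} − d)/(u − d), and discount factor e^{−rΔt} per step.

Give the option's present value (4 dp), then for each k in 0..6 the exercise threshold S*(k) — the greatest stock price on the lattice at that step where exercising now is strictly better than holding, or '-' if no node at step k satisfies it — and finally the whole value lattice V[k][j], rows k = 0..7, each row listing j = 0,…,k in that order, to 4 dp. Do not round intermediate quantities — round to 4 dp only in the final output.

price = 28.1582
boundary = - - 57.5992 70.0080 57.5992 70.0080 85.0900
tree:
28.1582
38.4537 18.3394
50.6508 26.9805 9.9330
60.8602 38.2420 16.1210 3.8130
69.2599 50.6508 25.3740 7.0094 0.6105
76.1708 60.8602 38.2420 12.7948 1.2164 0.0000
81.8568 69.2599 50.6508 23.1600 2.4236 0.0000 0.0000
86.5350 76.1708 60.8602 38.2420 4.8288 0.0000 0.0000 0.0000

params: Δt=0.17086 u=1.21543 d=0.82275 q=0.49040 e^(-rΔt)=0.98491
t_7 payoffs: 86.5350 76.1708 60.8602 38.2420 4.8288 0.0000 0.0000 0.0000
t_6: node(6,0) S=26.3932 payoff=81.8568 vs cont=80.2232 → 81.8568 [stop]  node(6,1) S=38.9901 payoff=69.2599 vs cont=67.6263 → 69.2599 [stop]  node(6,2) S=57.5992 payoff=50.6508 vs cont=49.0172 → 50.6508 [stop]  node(6,3) S=85.0900 payoff=23.1600 vs cont=21.5264 → 23.1600 [stop]  node(6,4) S=125.7016 payoff=0.0000 vs cont=2.4236 → 2.4236 [wait]  node(6,5) S=185.6962 payoff=0.0000 vs cont=0.0000 → 0.0000 [wait]  node(6,6) S=274.3249 payoff=0.0000 vs cont=0.0000 → 0.0000 [wait]  ⇒ S*(6)=85.0900
t_5: node(5,0) S=32.0792 payoff=76.1708 vs cont=74.5372 → 76.1708 [stop]  node(5,1) S=47.3898 payoff=60.8602 vs cont=59.2265 → 60.8602 [stop]  node(5,2) S=70.0080 payoff=38.2420 vs cont=36.6084 → 38.2420 [stop]  node(5,3) S=103.4212 payoff=4.8288 vs cont=12.7948 → 12.7948 [wait]  node(5,4) S=152.7819 payoff=0.0000 vs cont=1.2164 → 1.2164 [wait]  node(5,5) S=225.7013 payoff=0.0000 vs cont=0.0000 → 0.0000 [wait]  ⇒ S*(5)=70.0080
t_4: node(4,0) S=38.9901 payoff=69.2599 vs cont=67.6263 → 69.2599 [stop]  node(4,1) S=57.5992 payoff=50.6508 vs cont=49.0172 → 50.6508 [stop]  node(4,2) S=85.0900 payoff=23.1600 vs cont=25.3740 → 25.3740 [wait]  node(4,3) S=125.7016 payoff=0.0000 vs cont=7.0094 → 7.0094 [wait]  node(4,4) S=185.6962 payoff=0.0000 vs cont=0.6105 → 0.6105 [wait]  ⇒ S*(4)=57.5992
t_3: node(3,0) S=47.3898 payoff=60.8602 vs cont=59.2265 → 60.8602 [stop]  node(3,1) S=70.0080 payoff=38.2420 vs cont=37.6778 → 38.2420 [stop]  node(3,2) S=103.4212 payoff=4.8288 vs cont=16.1210 → 16.1210 [wait]  node(3,3) S=152.7819 payoff=0.0000 vs cont=3.8130 → 3.8130 [wait]  ⇒ S*(3)=70.0080
t_2: node(2,0) S=57.5992 payoff=50.6508 vs cont=49.0172 → 50.6508 [stop]  node(2,1) S=85.0900 payoff=23.1600 vs cont=26.9805 → 26.9805 [wait]  node(2,2) S=125.7016 payoff=0.0000 vs cont=9.9330 → 9.9330 [wait]  ⇒ S*(2)=57.5992
t_1: node(1,0) S=70.0080 payoff=38.2420 vs cont=38.4537 → 38.4537 [wait]  node(1,1) S=103.4212 payoff=4.8288 vs cont=18.3394 → 18.3394 [wait]  ⇒ S*(1)=-
t_0: node(0,0) S=85.0900 payoff=23.1600 vs cont=28.1582 → 28.1582 [wait]  ⇒ S*(0)=-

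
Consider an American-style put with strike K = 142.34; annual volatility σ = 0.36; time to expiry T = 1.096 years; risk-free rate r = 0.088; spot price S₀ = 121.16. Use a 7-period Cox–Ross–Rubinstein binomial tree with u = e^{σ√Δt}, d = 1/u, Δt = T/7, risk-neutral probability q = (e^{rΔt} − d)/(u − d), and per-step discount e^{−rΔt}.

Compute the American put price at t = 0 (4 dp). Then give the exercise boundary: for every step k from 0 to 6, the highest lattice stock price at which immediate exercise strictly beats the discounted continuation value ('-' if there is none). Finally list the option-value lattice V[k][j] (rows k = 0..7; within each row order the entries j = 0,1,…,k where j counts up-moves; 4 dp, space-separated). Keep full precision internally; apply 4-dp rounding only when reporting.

Δt=0.15657  u=1.15309  d=0.86723  q=0.51298  discount=0.98632
step 7 (expiry): payoffs max(K−S,0) = 97.6401 82.9059 63.3149 37.2662 2.6311 0.0000 0.0000 0.0000
step 6: (k=6,j=0): S=51.5431, (K−S)⁺=90.7969, hold=88.8491 ⇒ V=90.7969 exercise | (k=6,j=1): S=68.5331, (K−S)⁺=73.8069, hold=71.8591 ⇒ V=73.8069 exercise | (k=6,j=2): S=91.1234, (K−S)⁺=51.2166, hold=49.2689 ⇒ V=51.2166 exercise | (k=6,j=3): S=121.1600, (K−S)⁺=21.1800, hold=19.2322 ⇒ V=21.1800 exercise | (k=6,j=4): S=161.0975, (K−S)⁺=0.0000, hold=1.2639 ⇒ V=1.2639 continue | (k=6,j=5): S=214.1994, (K−S)⁺=0.0000, hold=0.0000 ⇒ V=0.0000 continue | (k=6,j=6): S=284.8050, (K−S)⁺=0.0000, hold=0.0000 ⇒ V=0.0000 continue  boundary S*=121.1600
step 5: (k=5,j=0): S=59.4341, (K−S)⁺=82.9059, hold=80.9582 ⇒ V=82.9059 exercise | (k=5,j=1): S=79.0251, (K−S)⁺=63.3149, hold=61.3671 ⇒ V=63.3149 exercise | (k=5,j=2): S=105.0738, (K−S)⁺=37.2662, hold=35.3184 ⇒ V=37.2662 exercise | (k=5,j=3): S=139.7089, (K−S)⁺=2.6311, hold=10.8134 ⇒ V=10.8134 continue | (k=5,j=4): S=185.7605, (K−S)⁺=0.0000, hold=0.6071 ⇒ V=0.6071 continue | (k=5,j=5): S=246.9920, (K−S)⁺=0.0000, hold=0.0000 ⇒ V=0.0000 continue  boundary S*=105.0738
step 4: (k=4,j=0): S=68.5331, (K−S)⁺=73.8069, hold=71.8591 ⇒ V=73.8069 exercise | (k=4,j=1): S=91.1234, (K−S)⁺=51.2166, hold=49.2689 ⇒ V=51.2166 exercise | (k=4,j=2): S=121.1600, (K−S)⁺=21.1800, hold=23.3722 ⇒ V=23.3722 continue | (k=4,j=3): S=161.0975, (K−S)⁺=0.0000, hold=5.5014 ⇒ V=5.5014 continue | (k=4,j=4): S=214.1994, (K−S)⁺=0.0000, hold=0.2916 ⇒ V=0.2916 continue  boundary S*=91.1234
step 3: (k=3,j=0): S=79.0251, (K−S)⁺=63.3149, hold=61.3671 ⇒ V=63.3149 exercise | (k=3,j=1): S=105.0738, (K−S)⁺=37.2662, hold=36.4276 ⇒ V=37.2662 exercise | (k=3,j=2): S=139.7089, (K−S)⁺=2.6311, hold=14.0105 ⇒ V=14.0105 continue | (k=3,j=3): S=185.7605, (K−S)⁺=0.0000, hold=2.7902 ⇒ V=2.7902 continue  boundary S*=105.0738
step 2: (k=2,j=0): S=91.1234, (K−S)⁺=51.2166, hold=49.2689 ⇒ V=51.2166 exercise | (k=2,j=1): S=121.1600, (K−S)⁺=21.1800, hold=24.9897 ⇒ V=24.9897 continue | (k=2,j=2): S=161.0975, (K−S)⁺=0.0000, hold=8.1417 ⇒ V=8.1417 continue  boundary S*=91.1234
step 1: (k=1,j=0): S=105.0738, (K−S)⁺=37.2662, hold=37.2460 ⇒ V=37.2662 exercise | (k=1,j=1): S=139.7089, (K−S)⁺=2.6311, hold=16.1233 ⇒ V=16.1233 continue  boundary S*=105.0738
step 0: (k=0,j=0): S=121.1600, (K−S)⁺=21.1800, hold=26.0588 ⇒ V=26.0588 continue  boundary S*=-

price = 26.0588
boundary = - 105.0738 91.1234 105.0738 91.1234 105.0738 121.1600
tree:
26.0588
37.2662 16.1233
51.2166 24.9897 8.1417
63.3149 37.2662 14.0105 2.7902
73.8069 51.2166 23.3722 5.5014 0.2916
82.9059 63.3149 37.2662 10.8134 0.6071 0.0000
90.7969 73.8069 51.2166 21.1800 1.2639 0.0000 0.0000
97.6401 82.9059 63.3149 37.2662 2.6311 0.0000 0.0000 0.0000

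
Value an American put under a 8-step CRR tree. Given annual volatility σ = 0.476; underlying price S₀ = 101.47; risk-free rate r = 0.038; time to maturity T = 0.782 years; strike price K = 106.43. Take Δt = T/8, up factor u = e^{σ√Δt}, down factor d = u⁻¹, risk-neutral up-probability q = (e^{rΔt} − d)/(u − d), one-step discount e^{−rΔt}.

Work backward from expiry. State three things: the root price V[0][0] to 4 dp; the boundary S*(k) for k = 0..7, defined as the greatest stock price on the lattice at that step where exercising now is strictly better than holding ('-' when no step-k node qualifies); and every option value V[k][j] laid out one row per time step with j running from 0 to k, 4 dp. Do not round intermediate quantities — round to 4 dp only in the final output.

params: Δt=0.09775 u=1.16047 d=0.86172 q=0.47532 e^(-rΔt)=0.99629
t_8 payoffs: 75.5783 64.8826 50.4789 31.0818 4.9600 0.0000 0.0000 0.0000 0.0000
t_7: node(7,0) S=35.8023 payoff=70.6277 vs cont=70.2331 → 70.6277 [stop]  node(7,1) S=48.2143 payoff=58.2157 vs cont=57.8211 → 58.2157 [stop]  node(7,2) S=64.9293 payoff=41.5007 vs cont=41.1061 → 41.5007 [stop]  node(7,3) S=87.4390 payoff=18.9910 vs cont=18.5964 → 18.9910 [stop]  node(7,4) S=117.7525 payoff=0.0000 vs cont=2.5928 → 2.5928 [wait]  node(7,5) S=158.5749 payoff=0.0000 vs cont=0.0000 → 0.0000 [wait]  node(7,6) S=213.5498 payoff=0.0000 vs cont=0.0000 → 0.0000 [wait]  node(7,7) S=287.5834 payoff=0.0000 vs cont=0.0000 → 0.0000 [wait]  ⇒ S*(7)=87.4390
t_6: node(6,0) S=41.5474 payoff=64.8826 vs cont=64.4880 → 64.8826 [stop]  node(6,1) S=55.9511 payoff=50.4789 vs cont=50.0843 → 50.4789 [stop]  node(6,2) S=75.3482 payoff=31.0818 vs cont=30.6872 → 31.0818 [stop]  node(6,3) S=101.4700 payoff=4.9600 vs cont=11.1551 → 11.1551 [wait]  node(6,4) S=136.6477 payoff=0.0000 vs cont=1.3553 → 1.3553 [wait]  node(6,5) S=184.0208 payoff=0.0000 vs cont=0.0000 → 0.0000 [wait]  node(6,6) S=247.8172 payoff=0.0000 vs cont=0.0000 → 0.0000 [wait]  ⇒ S*(6)=75.3482
t_5: node(5,0) S=48.2143 payoff=58.2157 vs cont=57.8211 → 58.2157 [stop]  node(5,1) S=64.9293 payoff=41.5007 vs cont=41.1061 → 41.5007 [stop]  node(5,2) S=87.4390 payoff=18.9910 vs cont=21.5301 → 21.5301 [wait]  node(5,3) S=117.7525 payoff=0.0000 vs cont=6.4730 → 6.4730 [wait]  node(5,4) S=158.5749 payoff=0.0000 vs cont=0.7085 → 0.7085 [wait]  node(5,5) S=213.5498 payoff=0.0000 vs cont=0.0000 → 0.0000 [wait]  ⇒ S*(5)=64.9293
t_4: node(4,0) S=55.9511 payoff=50.4789 vs cont=50.0843 → 50.4789 [stop]  node(4,1) S=75.3482 payoff=31.0818 vs cont=31.8896 → 31.8896 [wait]  node(4,2) S=101.4700 payoff=4.9600 vs cont=14.3198 → 14.3198 [wait]  node(4,3) S=136.6477 payoff=0.0000 vs cont=3.7191 → 3.7191 [wait]  node(4,4) S=184.0208 payoff=0.0000 vs cont=0.3703 → 0.3703 [wait]  ⇒ S*(4)=55.9511
t_3: node(3,0) S=64.9293 payoff=41.5007 vs cont=41.4886 → 41.5007 [stop]  node(3,1) S=87.4390 payoff=18.9910 vs cont=23.4511 → 23.4511 [wait]  node(3,2) S=117.7525 payoff=0.0000 vs cont=9.2467 → 9.2467 [wait]  node(3,3) S=158.5749 payoff=0.0000 vs cont=2.1195 → 2.1195 [wait]  ⇒ S*(3)=64.9293
t_2: node(2,0) S=75.3482 payoff=31.0818 vs cont=32.7993 → 32.7993 [wait]  node(2,1) S=101.4700 payoff=4.9600 vs cont=16.6375 → 16.6375 [wait]  node(2,2) S=136.6477 payoff=0.0000 vs cont=5.8373 → 5.8373 [wait]  ⇒ S*(2)=-
t_1: node(1,0) S=87.4390 payoff=18.9910 vs cont=25.0242 → 25.0242 [wait]  node(1,1) S=117.7525 payoff=0.0000 vs cont=11.4613 → 11.4613 [wait]  ⇒ S*(1)=-
t_0: node(0,0) S=101.4700 payoff=4.9600 vs cont=18.5086 → 18.5086 [wait]  ⇒ S*(0)=-

price = 18.5086
boundary = - - - 64.9293 55.9511 64.9293 75.3482 87.4390
tree:
18.5086
25.0242 11.4613
32.7993 16.6375 5.8373
41.5007 23.4511 9.2467 2.1195
50.4789 31.8896 14.3198 3.7191 0.3703
58.2157 41.5007 21.5301 6.4730 0.7085 0.0000
64.8826 50.4789 31.0818 11.1551 1.3553 0.0000 0.0000
70.6277 58.2157 41.5007 18.9910 2.5928 0.0000 0.0000 0.0000
75.5783 64.8826 50.4789 31.0818 4.9600 0.0000 0.0000 0.0000 0.0000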